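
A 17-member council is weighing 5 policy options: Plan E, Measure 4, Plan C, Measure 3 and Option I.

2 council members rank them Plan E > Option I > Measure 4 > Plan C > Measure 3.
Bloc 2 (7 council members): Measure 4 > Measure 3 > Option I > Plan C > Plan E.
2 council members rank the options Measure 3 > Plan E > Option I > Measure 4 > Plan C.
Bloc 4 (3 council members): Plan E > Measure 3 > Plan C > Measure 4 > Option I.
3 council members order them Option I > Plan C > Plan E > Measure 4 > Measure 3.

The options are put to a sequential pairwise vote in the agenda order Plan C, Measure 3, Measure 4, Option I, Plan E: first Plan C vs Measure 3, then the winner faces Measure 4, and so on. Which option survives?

Plan E

Round 1: Plan C vs Measure 3 — 5–12, Measure 3 advances.
Round 2: Measure 3 vs Measure 4 — 5–12, Measure 4 advances.
Round 3: Measure 4 vs Option I — 10–7, Measure 4 advances.
Round 4: Measure 4 vs Plan E — 7–10, Plan E advances.
Plan E survives the agenda.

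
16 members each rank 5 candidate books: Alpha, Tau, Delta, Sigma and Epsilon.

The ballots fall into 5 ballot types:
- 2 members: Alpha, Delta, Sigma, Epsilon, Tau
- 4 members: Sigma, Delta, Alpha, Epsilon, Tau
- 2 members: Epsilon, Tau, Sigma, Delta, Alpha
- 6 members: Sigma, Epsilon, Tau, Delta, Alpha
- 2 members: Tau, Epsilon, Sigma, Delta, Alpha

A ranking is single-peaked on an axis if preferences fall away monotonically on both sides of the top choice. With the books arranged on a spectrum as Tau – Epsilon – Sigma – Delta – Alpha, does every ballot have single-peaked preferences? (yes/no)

yes

Axis positions: Tau=1, Epsilon=2, Sigma=3, Delta=4, Alpha=5.
Ballot type 1 (peak Alpha at position 5): ranking walks positions 5-4-3-2-1, expanding outward from the peak — single-peaked.
Ballot type 2 (peak Sigma at position 3): ranking walks positions 3-4-5-2-1, expanding outward from the peak — single-peaked.
Ballot type 3 (peak Epsilon at position 2): ranking walks positions 2-1-3-4-5, expanding outward from the peak — single-peaked.
Ballot type 4 (peak Sigma at position 3): ranking walks positions 3-2-1-4-5, expanding outward from the peak — single-peaked.
Ballot type 5 (peak Tau at position 1): ranking walks positions 1-2-3-4-5, expanding outward from the peak — single-peaked.
Every ranking is single-peaked on this axis.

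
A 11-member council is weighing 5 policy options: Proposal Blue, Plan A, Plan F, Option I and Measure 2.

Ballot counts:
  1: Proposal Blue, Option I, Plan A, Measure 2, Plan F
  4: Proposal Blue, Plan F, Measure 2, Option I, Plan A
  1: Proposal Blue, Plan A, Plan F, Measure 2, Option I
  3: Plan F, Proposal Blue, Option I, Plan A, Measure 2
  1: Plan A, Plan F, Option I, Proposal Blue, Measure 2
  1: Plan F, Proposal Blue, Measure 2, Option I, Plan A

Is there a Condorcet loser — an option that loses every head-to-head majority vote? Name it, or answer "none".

none

Pairwise majorities:
Proposal Blue vs Plan A: 1+4+1+3+1 = 10 for Proposal Blue, 1 for Plan A — Proposal Blue by 10–1.
Proposal Blue vs Plan F: 6 to 5, Proposal Blue.
Proposal Blue vs Option I: Proposal Blue is ranked higher on 1+4+1+3+1 = 10 ballots, Option I on 1. Proposal Blue wins 10–1.
Proposal Blue vs Measure 2: Proposal Blue, 11–0.
Plan A–Plan F: Plan F 8–3.
Plan A vs Option I: 2 to 9, Option I.
Plan A vs Measure 2: Plan A, 6–5.
Plan F vs Option I: 10 to 1, Plan F.
Plan F vs Measure 2: 10 to 1, Plan F.
Option I vs Measure 2: Measure 2 wins 6–5.
Every option wins at least one matchup (Proposal Blue beats Plan A; Plan A beats Measure 2; Plan F beats Plan A; Option I beats Plan A; Measure 2 beats Option I), so there is no Condorcet loser.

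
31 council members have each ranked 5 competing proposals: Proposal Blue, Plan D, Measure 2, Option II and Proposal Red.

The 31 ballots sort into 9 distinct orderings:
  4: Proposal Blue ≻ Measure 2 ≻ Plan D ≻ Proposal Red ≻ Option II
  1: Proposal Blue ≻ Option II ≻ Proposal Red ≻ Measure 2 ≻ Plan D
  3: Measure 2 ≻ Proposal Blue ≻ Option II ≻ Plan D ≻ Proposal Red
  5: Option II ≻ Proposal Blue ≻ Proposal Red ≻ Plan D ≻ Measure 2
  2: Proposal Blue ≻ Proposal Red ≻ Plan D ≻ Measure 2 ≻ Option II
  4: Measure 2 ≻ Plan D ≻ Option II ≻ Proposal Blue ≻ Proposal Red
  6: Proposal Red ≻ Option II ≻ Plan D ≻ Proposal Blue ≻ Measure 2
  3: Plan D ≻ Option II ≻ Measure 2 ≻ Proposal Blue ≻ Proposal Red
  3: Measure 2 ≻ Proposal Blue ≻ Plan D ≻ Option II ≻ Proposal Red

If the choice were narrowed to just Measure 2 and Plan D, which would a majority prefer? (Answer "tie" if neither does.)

Plan D

Ballots ranking Measure 2 above Plan D: 4 + 1 + 3 + 4 + 3 = 15.
Ballots ranking Plan D above Measure 2: 31 − 15 = 16.
Plan D wins the head-to-head 16–15.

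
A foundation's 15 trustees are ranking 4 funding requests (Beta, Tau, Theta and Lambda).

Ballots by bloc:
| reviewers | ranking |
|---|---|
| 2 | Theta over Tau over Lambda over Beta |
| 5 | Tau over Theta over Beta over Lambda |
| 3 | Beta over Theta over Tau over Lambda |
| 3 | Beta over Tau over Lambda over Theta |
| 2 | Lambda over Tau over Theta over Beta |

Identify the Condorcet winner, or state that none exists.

Tau

Pairwise majorities:
Beta–Tau: Tau 9–6.
Beta–Theta: Theta 9–6.
Beta vs Lambda: Beta, 11–4.
Tau vs Theta: Tau, 10–5.
Tau–Lambda: Tau 13–2.
Theta vs Lambda: Theta, 10–5.
Tau beats each of Beta, Theta, Lambda — Tau is the Condorcet winner.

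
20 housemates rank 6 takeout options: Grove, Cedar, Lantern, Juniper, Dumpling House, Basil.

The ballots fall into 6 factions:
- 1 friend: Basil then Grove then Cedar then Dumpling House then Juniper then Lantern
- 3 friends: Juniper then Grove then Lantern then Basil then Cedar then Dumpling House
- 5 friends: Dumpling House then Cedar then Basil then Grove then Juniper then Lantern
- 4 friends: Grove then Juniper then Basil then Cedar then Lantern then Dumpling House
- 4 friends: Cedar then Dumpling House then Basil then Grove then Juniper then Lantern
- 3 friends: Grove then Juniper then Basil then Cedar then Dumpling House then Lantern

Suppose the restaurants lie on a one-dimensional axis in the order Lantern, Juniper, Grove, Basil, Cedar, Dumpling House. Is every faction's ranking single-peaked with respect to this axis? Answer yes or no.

Axis positions: Lantern=1, Juniper=2, Grove=3, Basil=4, Cedar=5, Dumpling House=6.
Faction 1 (peak Basil at position 4): ranking walks positions 4-3-5-6-2-1, expanding outward from the peak — single-peaked.
Faction 2 (peak Juniper at position 2): ranking walks positions 2-3-1-4-5-6, expanding outward from the peak — single-peaked.
Faction 3 (peak Dumpling House at position 6): ranking walks positions 6-5-4-3-2-1, expanding outward from the peak — single-peaked.
Faction 4 (peak Grove at position 3): ranking walks positions 3-2-4-5-1-6, expanding outward from the peak — single-peaked.
Faction 5 (peak Cedar at position 5): ranking walks positions 5-6-4-3-2-1, expanding outward from the peak — single-peaked.
Faction 6 (peak Grove at position 3): ranking walks positions 3-2-4-5-6-1, expanding outward from the peak — single-peaked.
Every ranking is single-peaked on this axis.

yes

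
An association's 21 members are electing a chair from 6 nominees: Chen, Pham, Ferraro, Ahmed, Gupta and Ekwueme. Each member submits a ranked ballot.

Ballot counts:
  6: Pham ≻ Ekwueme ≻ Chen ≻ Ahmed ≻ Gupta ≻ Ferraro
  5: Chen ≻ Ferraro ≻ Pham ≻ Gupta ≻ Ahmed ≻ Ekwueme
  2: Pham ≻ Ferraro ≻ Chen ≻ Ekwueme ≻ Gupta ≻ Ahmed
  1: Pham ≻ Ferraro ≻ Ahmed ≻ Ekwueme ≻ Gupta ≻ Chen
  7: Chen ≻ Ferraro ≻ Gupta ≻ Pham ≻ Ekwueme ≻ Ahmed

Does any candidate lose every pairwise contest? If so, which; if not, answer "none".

Pairwise majorities:
Chen–Pham: Chen 12–9.
Chen vs Ferraro: 18 to 3, Chen.
Chen vs Ahmed: 20 to 1, Chen.
Chen–Gupta: Chen 20–1.
Chen vs Ekwueme: Chen is ranked higher on 5+2+7 = 14 ballots, Ekwueme on 7. Chen wins 14–7.
Pham vs Ferraro: 9 to 12, Ferraro.
Pham–Ahmed: Pham 21–0.
Pham vs Gupta: Pham is ranked higher on 6+5+2+1 = 14 ballots, Gupta on 7. Pham wins 14–7.
Pham vs Ekwueme: Pham, 21–0.
Ferraro vs Ahmed: Ferraro is ranked higher on 5+2+1+7 = 15 ballots, Ahmed on 6. Ferraro wins 15–6.
Ferraro vs Gupta: Ferraro is ranked higher on 5+2+1+7 = 15 ballots, Gupta on 6. Ferraro wins 15–6.
Ferraro–Ekwueme: Ferraro 15–6.
Ahmed vs Gupta: Gupta wins 14–7.
Ahmed vs Ekwueme: Ahmed is ranked higher on 5+1 = 6 ballots, Ekwueme on 15. Ekwueme wins 15–6.
Gupta vs Ekwueme: Gupta, 12–9.
Only Ahmed has no wins; Ahmed is the Condorcet loser.

Ahmed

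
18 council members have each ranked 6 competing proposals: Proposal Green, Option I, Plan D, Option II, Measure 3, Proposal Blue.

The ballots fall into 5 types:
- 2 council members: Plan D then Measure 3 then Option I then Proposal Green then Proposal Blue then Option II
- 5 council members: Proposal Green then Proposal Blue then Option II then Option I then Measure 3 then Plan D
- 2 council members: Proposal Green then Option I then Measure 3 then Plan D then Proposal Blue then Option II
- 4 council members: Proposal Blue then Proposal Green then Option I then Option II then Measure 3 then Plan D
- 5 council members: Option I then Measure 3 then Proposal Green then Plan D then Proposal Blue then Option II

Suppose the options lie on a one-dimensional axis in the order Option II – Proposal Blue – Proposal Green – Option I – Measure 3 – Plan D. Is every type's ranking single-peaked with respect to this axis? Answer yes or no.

Axis positions: Option II=1, Proposal Blue=2, Proposal Green=3, Option I=4, Measure 3=5, Plan D=6.
Type 1 (peak Plan D at position 6): ranking walks positions 6-5-4-3-2-1, expanding outward from the peak — single-peaked.
Type 2 (peak Proposal Green at position 3): ranking walks positions 3-2-1-4-5-6, expanding outward from the peak — single-peaked.
Type 3 (peak Proposal Green at position 3): ranking walks positions 3-4-5-6-2-1, expanding outward from the peak — single-peaked.
Type 4 (peak Proposal Blue at position 2): ranking walks positions 2-3-4-1-5-6, expanding outward from the peak — single-peaked.
Type 5 (peak Option I at position 4): ranking walks positions 4-5-3-6-2-1, expanding outward from the peak — single-peaked.
Every ranking is single-peaked on this axis.

yes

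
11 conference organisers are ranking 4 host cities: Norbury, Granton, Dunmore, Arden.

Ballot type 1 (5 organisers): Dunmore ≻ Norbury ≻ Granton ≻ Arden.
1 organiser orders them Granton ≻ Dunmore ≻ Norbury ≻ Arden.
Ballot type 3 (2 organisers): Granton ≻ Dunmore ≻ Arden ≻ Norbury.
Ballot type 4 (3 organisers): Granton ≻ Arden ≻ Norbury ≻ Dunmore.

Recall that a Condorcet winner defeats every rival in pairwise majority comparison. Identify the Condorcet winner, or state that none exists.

Check each pair by majority over 11 ballots:
Norbury vs Granton: 5 for Norbury, 6 for Granton — Granton by 6–5.
Norbury vs Dunmore: 3 to 8, Dunmore.
Norbury vs Arden: Norbury preferred on 5+1 = 6 ballots; Norbury wins 6–5.
Granton vs Dunmore: Granton is ranked higher on 1+2+3 = 6 ballots, Dunmore on 5. Granton wins 6–5.
Granton vs Arden: 11 to 0, Granton.
Dunmore vs Arden: 8 to 3, Dunmore.
Only Granton has no losses; Granton is the Condorcet winner.

Granton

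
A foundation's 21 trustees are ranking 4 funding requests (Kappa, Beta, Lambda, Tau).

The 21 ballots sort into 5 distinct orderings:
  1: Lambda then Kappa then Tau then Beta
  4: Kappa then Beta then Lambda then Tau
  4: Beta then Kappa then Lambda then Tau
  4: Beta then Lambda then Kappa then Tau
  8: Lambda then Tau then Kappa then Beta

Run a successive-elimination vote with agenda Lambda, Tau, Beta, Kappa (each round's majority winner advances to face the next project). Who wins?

Kappa

Round 1: Lambda vs Tau — 21–0, Lambda advances.
Round 2: Lambda vs Beta — 9–12, Beta advances.
Round 3: Beta vs Kappa — 8–13, Kappa advances.
Kappa survives the agenda.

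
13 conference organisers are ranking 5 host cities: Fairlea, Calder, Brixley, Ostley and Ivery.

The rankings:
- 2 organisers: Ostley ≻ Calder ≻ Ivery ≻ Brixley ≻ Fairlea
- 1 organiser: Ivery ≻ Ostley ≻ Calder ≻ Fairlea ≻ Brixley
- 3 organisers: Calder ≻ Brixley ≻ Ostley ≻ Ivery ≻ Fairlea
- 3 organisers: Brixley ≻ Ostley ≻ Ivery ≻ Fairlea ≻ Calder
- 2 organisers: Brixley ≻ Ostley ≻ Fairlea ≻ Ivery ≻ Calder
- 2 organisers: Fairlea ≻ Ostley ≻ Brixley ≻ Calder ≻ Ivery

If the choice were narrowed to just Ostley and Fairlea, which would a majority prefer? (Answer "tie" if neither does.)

Ostley

Ballots ranking Ostley above Fairlea: 2 + 1 + 3 + 3 + 2 = 11.
Ballots ranking Fairlea above Ostley: 13 − 11 = 2.
Ostley wins the head-to-head 11–2.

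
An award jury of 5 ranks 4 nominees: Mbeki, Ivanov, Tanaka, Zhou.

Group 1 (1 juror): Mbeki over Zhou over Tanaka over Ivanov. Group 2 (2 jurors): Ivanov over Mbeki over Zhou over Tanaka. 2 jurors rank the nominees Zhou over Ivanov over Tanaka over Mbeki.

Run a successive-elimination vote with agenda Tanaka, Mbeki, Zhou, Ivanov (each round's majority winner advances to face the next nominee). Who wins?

Ivanov

Round 1: Tanaka vs Mbeki — 2–3, Mbeki advances.
Round 2: Mbeki vs Zhou — 3–2, Mbeki advances.
Round 3: Mbeki vs Ivanov — 1–4, Ivanov advances.
Ivanov survives the agenda.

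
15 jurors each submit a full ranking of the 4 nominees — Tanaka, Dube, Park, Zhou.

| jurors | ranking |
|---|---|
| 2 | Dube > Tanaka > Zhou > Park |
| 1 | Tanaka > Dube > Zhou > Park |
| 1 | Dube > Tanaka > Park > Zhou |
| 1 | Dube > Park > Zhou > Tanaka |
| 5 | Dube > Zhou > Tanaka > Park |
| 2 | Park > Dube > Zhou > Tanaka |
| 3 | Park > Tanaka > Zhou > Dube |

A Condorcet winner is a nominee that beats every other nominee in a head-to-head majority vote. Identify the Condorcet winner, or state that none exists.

Dube

Pairwise majorities:
Tanaka vs Dube: Tanaka preferred on 1+3 = 4 ballots; Dube wins 11–4.
Tanaka vs Park: Tanaka, 9–6.
Tanaka vs Zhou: 2+1+1+3 = 7 for Tanaka, 8 for Zhou — Zhou by 8–7.
Dube vs Park: Dube wins 10–5.
Dube vs Zhou: Dube wins 12–3.
Park vs Zhou: 1+1+2+3 = 7 for Park, 8 for Zhou — Zhou by 8–7.
Only Dube has no losses; Dube is the Condorcet winner.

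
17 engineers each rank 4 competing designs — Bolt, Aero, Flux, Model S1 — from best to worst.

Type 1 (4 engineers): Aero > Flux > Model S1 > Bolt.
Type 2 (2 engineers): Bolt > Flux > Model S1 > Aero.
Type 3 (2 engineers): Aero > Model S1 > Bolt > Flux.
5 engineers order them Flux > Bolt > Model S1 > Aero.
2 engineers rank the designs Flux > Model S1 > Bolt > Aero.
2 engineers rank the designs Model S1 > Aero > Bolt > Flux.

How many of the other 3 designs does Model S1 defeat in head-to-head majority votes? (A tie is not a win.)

Model S1 against each rival (17 engineers):
Model S1 vs Bolt: 4+2+2+2 = 10 for Model S1, 7 for Bolt — Model S1 by 10–7.
Model S1 vs Aero: Model S1 wins 11–6.
Model S1 vs Flux: Model S1 is ranked higher on 2+2 = 4 ballots, Flux on 13. Flux wins 13–4.
Model S1 beats Bolt, Aero; loses to Flux — 2 pairwise wins.

2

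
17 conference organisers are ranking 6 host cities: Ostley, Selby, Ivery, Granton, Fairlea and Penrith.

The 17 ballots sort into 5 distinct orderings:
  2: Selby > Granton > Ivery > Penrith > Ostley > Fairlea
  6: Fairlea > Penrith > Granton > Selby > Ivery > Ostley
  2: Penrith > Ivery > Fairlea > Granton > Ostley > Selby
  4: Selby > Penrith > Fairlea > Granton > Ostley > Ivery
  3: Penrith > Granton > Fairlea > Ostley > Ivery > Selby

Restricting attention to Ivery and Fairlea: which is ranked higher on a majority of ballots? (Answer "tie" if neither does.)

Fairlea

Ballots ranking Ivery above Fairlea: 2 + 2 = 4.
Ballots ranking Fairlea above Ivery: 17 − 4 = 13.
Fairlea wins the head-to-head 13–4.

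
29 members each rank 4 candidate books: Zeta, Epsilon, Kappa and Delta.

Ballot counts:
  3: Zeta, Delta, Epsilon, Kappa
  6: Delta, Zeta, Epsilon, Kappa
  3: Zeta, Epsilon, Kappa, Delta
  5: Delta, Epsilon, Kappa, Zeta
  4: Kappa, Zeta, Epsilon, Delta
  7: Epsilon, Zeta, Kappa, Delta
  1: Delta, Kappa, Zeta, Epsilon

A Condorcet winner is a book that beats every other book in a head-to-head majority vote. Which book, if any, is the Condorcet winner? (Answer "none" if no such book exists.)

Zeta

Pairwise majorities:
Zeta vs Epsilon: 3+6+3+4+1 = 17 for Zeta, 12 for Epsilon — Zeta by 17–12.
Zeta vs Kappa: 19 to 10, Zeta.
Zeta vs Delta: Zeta preferred on 3+3+4+7 = 17 ballots; Zeta wins 17–12.
Epsilon vs Kappa: Epsilon preferred on 3+6+3+5+7 = 24 ballots; Epsilon wins 24–5.
Epsilon vs Delta: Epsilon is ranked higher on 3+4+7 = 14 ballots, Delta on 15. Delta wins 15–14.
Kappa vs Delta: 3+4+7 = 14 for Kappa, 15 for Delta — Delta by 15–14.
Zeta defeats every rival head-to-head and is the Condorcet winner.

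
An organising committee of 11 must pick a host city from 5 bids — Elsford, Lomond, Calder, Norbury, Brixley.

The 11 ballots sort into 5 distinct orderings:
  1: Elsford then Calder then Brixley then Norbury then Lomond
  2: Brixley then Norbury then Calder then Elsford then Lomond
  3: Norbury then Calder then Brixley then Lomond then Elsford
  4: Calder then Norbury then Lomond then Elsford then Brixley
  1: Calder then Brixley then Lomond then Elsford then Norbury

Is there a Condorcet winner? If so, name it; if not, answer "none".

Calder

Pairwise majorities:
Elsford vs Lomond: Elsford preferred on 1+2 = 3 ballots; Lomond wins 8–3.
Elsford vs Calder: 1 for Elsford, 10 for Calder — Calder by 10–1.
Elsford vs Norbury: Norbury wins 9–2.
Elsford vs Brixley: Elsford preferred on 1+4 = 5 ballots; Brixley wins 6–5.
Lomond vs Calder: Calder, 11–0.
Lomond vs Norbury: Norbury wins 10–1.
Lomond–Brixley: Brixley 7–4.
Calder vs Norbury: Calder wins 6–5.
Calder vs Brixley: 1+3+4+1 = 9 for Calder, 2 for Brixley — Calder by 9–2.
Norbury–Brixley: Norbury 7–4.
Calder defeats every rival head-to-head and is the Condorcet winner.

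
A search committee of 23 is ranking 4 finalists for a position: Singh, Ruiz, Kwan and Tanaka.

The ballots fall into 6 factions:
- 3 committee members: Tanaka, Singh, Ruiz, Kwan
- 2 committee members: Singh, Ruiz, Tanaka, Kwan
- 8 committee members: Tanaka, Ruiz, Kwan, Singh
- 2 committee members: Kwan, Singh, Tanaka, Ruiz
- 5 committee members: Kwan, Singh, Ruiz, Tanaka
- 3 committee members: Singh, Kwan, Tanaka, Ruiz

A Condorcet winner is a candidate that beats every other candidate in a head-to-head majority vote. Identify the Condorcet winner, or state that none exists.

none

Check each pair by majority over 23 ballots:
Singh vs Ruiz: 15 to 8, Singh.
Singh vs Kwan: 8 to 15, Kwan.
Singh vs Tanaka: Singh is ranked higher on 2+2+5+3 = 12 ballots, Tanaka on 11. Singh wins 12–11.
Ruiz vs Kwan: Ruiz is ranked higher on 3+2+8 = 13 ballots, Kwan on 10. Ruiz wins 13–10.
Ruiz vs Tanaka: 7 to 16, Tanaka.
Kwan vs Tanaka: 2+5+3 = 10 for Kwan, 13 for Tanaka — Tanaka by 13–10.
No candidate is unbeaten: Singh loses to Kwan; Ruiz loses to Singh; Kwan loses to Ruiz; Tanaka loses to Singh. In particular Singh > Ruiz > Kwan > Singh is a majority cycle — no Condorcet winner exists.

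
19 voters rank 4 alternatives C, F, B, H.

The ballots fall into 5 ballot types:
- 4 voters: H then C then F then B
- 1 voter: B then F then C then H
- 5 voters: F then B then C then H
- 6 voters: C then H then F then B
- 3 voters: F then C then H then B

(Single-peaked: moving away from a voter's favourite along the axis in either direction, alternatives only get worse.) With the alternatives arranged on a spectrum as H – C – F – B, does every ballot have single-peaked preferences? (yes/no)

Axis positions: H=1, C=2, F=3, B=4.
Ballot type 1 (peak H at position 1): ranking walks positions 1-2-3-4, expanding outward from the peak — single-peaked.
Ballot type 2 (peak B at position 4): ranking walks positions 4-3-2-1, expanding outward from the peak — single-peaked.
Ballot type 3 (peak F at position 3): ranking walks positions 3-4-2-1, expanding outward from the peak — single-peaked.
Ballot type 4 (peak C at position 2): ranking walks positions 2-1-3-4, expanding outward from the peak — single-peaked.
Ballot type 5 (peak F at position 3): ranking walks positions 3-2-1-4, expanding outward from the peak — single-peaked.
Every ranking is single-peaked on this axis.

yes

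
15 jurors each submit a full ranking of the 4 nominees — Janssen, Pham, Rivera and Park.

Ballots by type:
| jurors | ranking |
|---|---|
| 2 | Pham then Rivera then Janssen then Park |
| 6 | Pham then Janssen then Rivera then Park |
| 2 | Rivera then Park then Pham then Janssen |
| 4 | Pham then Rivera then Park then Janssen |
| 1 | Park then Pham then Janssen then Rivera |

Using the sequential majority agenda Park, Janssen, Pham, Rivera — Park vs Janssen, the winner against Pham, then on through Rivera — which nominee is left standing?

Round 1: Park vs Janssen — 7–8, Janssen advances.
Round 2: Janssen vs Pham — 0–15, Pham advances.
Round 3: Pham vs Rivera — 13–2, Pham advances.
The agenda winner is Pham.

Pham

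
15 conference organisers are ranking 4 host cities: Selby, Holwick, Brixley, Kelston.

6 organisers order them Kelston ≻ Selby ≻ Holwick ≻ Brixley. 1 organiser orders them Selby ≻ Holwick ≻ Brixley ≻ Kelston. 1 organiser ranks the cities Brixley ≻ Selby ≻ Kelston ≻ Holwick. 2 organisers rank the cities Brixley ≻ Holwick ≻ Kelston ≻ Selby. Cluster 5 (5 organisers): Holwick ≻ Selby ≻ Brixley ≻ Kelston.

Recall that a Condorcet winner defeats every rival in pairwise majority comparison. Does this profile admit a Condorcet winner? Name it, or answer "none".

none

Head-to-head results (15 organisers):
Selby vs Holwick: Selby is ranked higher on 6+1+1 = 8 ballots, Holwick on 7. Selby wins 8–7.
Selby vs Brixley: Selby preferred on 6+1+5 = 12 ballots; Selby wins 12–3.
Selby vs Kelston: 7 to 8, Kelston.
Holwick vs Brixley: Holwick preferred on 6+1+5 = 12 ballots; Holwick wins 12–3.
Holwick vs Kelston: Holwick preferred on 1+2+5 = 8 ballots; Holwick wins 8–7.
Brixley vs Kelston: 9 to 6, Brixley.
No city is unbeaten: Selby loses to Kelston; Holwick loses to Selby; Brixley loses to Selby; Kelston loses to Holwick. In particular Selby beats Holwick beats Kelston beats Selby is a majority cycle — no Condorcet winner exists.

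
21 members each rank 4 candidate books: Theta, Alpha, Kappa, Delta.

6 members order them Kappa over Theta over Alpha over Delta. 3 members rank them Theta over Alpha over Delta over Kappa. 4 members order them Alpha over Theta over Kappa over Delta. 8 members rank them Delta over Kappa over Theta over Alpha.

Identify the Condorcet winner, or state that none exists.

Check each pair by majority over 21 ballots:
Theta vs Alpha: Theta wins 17–4.
Theta vs Kappa: Theta preferred on 3+4 = 7 ballots; Kappa wins 14–7.
Theta vs Delta: Theta preferred on 6+3+4 = 13 ballots; Theta wins 13–8.
Alpha vs Kappa: 3+4 = 7 for Alpha, 14 for Kappa — Kappa by 14–7.
Alpha vs Delta: 6+3+4 = 13 for Alpha, 8 for Delta — Alpha by 13–8.
Kappa vs Delta: Kappa is ranked higher on 6+4 = 10 ballots, Delta on 11. Delta wins 11–10.
Each book drops at least one matchup (Theta loses to Kappa; Alpha loses to Theta; Kappa loses to Delta; Delta loses to Theta); the cycle Theta > Delta > Kappa > Theta rules out a Condorcet winner.

none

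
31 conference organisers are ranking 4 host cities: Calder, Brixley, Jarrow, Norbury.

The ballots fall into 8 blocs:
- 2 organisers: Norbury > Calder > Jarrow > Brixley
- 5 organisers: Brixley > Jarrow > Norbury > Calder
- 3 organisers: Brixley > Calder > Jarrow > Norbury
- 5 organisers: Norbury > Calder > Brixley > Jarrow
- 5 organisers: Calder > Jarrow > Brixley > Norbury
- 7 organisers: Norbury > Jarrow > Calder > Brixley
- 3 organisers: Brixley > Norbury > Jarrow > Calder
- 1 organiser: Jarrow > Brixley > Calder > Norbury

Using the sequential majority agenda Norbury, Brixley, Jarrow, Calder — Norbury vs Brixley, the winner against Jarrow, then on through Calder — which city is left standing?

Round 1: Norbury vs Brixley — 14–17, Brixley advances.
Round 2: Brixley vs Jarrow — 16–15, Brixley advances.
Round 3: Brixley vs Calder — 12–19, Calder advances.
The agenda winner is Calder.

Calder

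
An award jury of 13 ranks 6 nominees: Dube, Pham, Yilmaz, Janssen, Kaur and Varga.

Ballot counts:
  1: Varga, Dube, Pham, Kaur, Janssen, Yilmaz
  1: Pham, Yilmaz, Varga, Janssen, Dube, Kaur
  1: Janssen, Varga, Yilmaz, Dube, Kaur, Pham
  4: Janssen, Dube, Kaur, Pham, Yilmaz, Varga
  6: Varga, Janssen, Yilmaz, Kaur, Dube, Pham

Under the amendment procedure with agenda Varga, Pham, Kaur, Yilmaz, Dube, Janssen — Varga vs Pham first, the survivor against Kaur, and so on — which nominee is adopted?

Round 1: Varga vs Pham — 8–5, Varga advances.
Round 2: Varga vs Kaur — 9–4, Varga advances.
Round 3: Varga vs Yilmaz — 8–5, Varga advances.
Round 4: Varga vs Dube — 9–4, Varga advances.
Round 5: Varga vs Janssen — 8–5, Varga advances.
The agenda winner is Varga.

Varga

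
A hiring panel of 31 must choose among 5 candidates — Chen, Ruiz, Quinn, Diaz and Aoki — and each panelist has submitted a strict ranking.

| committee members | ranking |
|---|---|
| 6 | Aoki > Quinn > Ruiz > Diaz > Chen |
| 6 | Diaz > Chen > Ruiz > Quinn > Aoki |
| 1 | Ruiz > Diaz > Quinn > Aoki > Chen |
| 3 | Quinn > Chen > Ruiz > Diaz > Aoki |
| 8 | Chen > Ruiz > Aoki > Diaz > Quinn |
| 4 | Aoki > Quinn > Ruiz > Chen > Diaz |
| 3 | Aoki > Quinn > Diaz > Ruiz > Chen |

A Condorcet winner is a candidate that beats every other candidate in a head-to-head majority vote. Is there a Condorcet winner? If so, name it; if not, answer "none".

none

Head-to-head results (31 committee members):
Chen–Ruiz: Chen 17–14.
Chen vs Quinn: Quinn wins 17–14.
Chen–Diaz: Diaz 16–15.
Chen–Aoki: Chen 17–14.
Ruiz–Quinn: Quinn 16–15.
Ruiz–Diaz: Ruiz 22–9.
Ruiz vs Aoki: Ruiz, 18–13.
Quinn vs Diaz: Quinn, 16–15.
Quinn vs Aoki: Aoki wins 21–10.
Diaz vs Aoki: Aoki, 21–10.
No candidate is unbeaten: Chen loses to Quinn; Ruiz loses to Chen; Quinn loses to Aoki; Diaz loses to Ruiz; Aoki loses to Chen. In particular Chen → Ruiz → Diaz → Chen is a majority cycle — no Condorcet winner exists.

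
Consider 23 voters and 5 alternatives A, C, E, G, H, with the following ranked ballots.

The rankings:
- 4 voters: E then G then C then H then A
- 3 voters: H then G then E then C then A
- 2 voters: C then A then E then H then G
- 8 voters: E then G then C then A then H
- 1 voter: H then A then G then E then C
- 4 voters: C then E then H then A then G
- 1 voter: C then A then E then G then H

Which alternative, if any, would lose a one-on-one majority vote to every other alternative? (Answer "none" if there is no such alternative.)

A

Pairwise majorities:
A vs C: A preferred on 1 ballot; C wins 22–1.
A vs E: E, 19–4.
A vs G: A is ranked higher on 2+1+4+1 = 8 ballots, G on 15. G wins 15–8.
A vs H: A preferred on 2+8+1 = 11 ballots; H wins 12–11.
C vs E: E wins 16–7.
C–G: G 16–7.
C vs H: C preferred on 4+2+8+4+1 = 19 ballots; C wins 19–4.
E vs G: E is ranked higher on 4+2+8+4+1 = 19 ballots, G on 4. E wins 19–4.
E vs H: E wins 19–4.
G vs H: 13 to 10, G.
A loses to every other alternative — it is the Condorcet loser.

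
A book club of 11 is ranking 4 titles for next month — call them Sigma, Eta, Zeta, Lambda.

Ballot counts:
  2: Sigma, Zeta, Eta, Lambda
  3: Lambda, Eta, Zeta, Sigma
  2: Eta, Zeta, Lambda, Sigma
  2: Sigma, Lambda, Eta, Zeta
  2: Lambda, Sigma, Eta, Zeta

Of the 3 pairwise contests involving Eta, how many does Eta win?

1

Eta against each rival (11 members):
Eta–Sigma: Sigma 6–5.
Eta vs Zeta: Eta is ranked higher on 3+2+2+2 = 9 ballots, Zeta on 2. Eta wins 9–2.
Eta vs Lambda: Eta preferred on 2+2 = 4 ballots; Lambda wins 7–4.
Eta beats Zeta; loses to Sigma, Lambda — 1 pairwise win.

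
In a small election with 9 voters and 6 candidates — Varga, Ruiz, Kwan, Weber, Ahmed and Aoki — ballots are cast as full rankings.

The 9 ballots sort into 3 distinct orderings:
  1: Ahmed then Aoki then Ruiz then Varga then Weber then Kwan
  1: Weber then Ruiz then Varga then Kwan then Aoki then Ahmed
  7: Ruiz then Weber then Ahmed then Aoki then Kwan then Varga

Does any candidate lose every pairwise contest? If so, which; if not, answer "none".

Pairwise majorities:
Varga–Ruiz: Ruiz 9–0.
Varga vs Kwan: Kwan wins 7–2.
Varga vs Weber: Weber wins 8–1.
Varga vs Ahmed: Ahmed, 8–1.
Varga vs Aoki: Varga is ranked higher on 1 ballot, Aoki on 8. Aoki wins 8–1.
Ruiz vs Kwan: 1+1+7 = 9 for Ruiz, 0 for Kwan — Ruiz by 9–0.
Ruiz vs Weber: 1+7 = 8 for Ruiz, 1 for Weber — Ruiz by 8–1.
Ruiz vs Ahmed: 1+7 = 8 for Ruiz, 1 for Ahmed — Ruiz by 8–1.
Ruiz–Aoki: Ruiz 8–1.
Kwan–Weber: Weber 9–0.
Kwan vs Ahmed: 1 to 8, Ahmed.
Kwan vs Aoki: 1 to 8, Aoki.
Weber vs Ahmed: 8 to 1, Weber.
Weber vs Aoki: Weber, 8–1.
Ahmed vs Aoki: 1+7 = 8 for Ahmed, 1 for Aoki — Ahmed by 8–1.
Varga is beaten in every head-to-head and is the Condorcet loser.

Varga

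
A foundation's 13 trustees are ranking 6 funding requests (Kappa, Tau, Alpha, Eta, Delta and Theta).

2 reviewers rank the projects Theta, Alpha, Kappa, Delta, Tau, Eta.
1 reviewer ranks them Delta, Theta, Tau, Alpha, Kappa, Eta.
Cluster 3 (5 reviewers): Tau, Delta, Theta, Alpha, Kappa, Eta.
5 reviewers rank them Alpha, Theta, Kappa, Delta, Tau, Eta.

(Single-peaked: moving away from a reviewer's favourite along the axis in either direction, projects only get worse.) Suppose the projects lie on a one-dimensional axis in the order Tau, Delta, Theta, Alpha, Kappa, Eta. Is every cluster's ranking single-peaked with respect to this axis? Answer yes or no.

Axis positions: Tau=1, Delta=2, Theta=3, Alpha=4, Kappa=5, Eta=6.
Cluster 1 (peak Theta at position 3): ranking walks positions 3-4-5-2-1-6, expanding outward from the peak — single-peaked.
Cluster 2 (peak Delta at position 2): ranking walks positions 2-3-1-4-5-6, expanding outward from the peak — single-peaked.
Cluster 3 (peak Tau at position 1): ranking walks positions 1-2-3-4-5-6, expanding outward from the peak — single-peaked.
Cluster 4 (peak Alpha at position 4): ranking walks positions 4-3-5-2-1-6, expanding outward from the peak — single-peaked.
Every ranking is single-peaked on this axis.

yes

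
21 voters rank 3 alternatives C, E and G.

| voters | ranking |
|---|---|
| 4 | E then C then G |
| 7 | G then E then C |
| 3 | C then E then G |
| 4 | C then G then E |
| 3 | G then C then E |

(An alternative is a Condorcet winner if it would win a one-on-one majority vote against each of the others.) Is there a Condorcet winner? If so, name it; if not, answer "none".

Check each pair by majority over 21 ballots:
C–E: E 11–10.
C vs G: 11 to 10, C.
E vs G: 4+3 = 7 for E, 14 for G — G by 14–7.
Each alternative drops at least one matchup (C loses to E; E loses to G; G loses to C); the cycle C beats G beats E beats C rules out a Condorcet winner.

none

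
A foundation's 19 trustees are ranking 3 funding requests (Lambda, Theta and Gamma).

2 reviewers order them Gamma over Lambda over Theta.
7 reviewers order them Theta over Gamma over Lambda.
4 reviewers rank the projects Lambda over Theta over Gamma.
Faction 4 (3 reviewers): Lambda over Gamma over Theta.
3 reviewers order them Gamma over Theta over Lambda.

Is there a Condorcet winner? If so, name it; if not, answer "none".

Theta

Check each pair by majority over 19 ballots:
Lambda–Theta: Theta 10–9.
Lambda vs Gamma: Gamma wins 12–7.
Theta vs Gamma: Theta, 11–8.
Theta beats each of Lambda, Gamma — Theta is the Condorcet winner.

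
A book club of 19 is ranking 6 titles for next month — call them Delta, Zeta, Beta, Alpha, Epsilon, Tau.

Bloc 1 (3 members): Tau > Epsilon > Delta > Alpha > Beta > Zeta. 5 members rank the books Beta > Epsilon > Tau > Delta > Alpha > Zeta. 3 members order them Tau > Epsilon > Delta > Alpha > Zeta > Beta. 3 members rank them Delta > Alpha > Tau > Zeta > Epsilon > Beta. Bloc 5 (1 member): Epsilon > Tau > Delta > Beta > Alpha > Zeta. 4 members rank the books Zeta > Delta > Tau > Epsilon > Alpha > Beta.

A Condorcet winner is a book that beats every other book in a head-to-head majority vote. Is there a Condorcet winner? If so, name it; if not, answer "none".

Tau

Pairwise majorities:
Delta vs Zeta: Delta, 15–4.
Delta vs Beta: Delta wins 14–5.
Delta vs Alpha: Delta, 19–0.
Delta vs Epsilon: Epsilon wins 12–7.
Delta vs Tau: Tau wins 12–7.
Zeta vs Beta: Zeta wins 10–9.
Zeta vs Alpha: Alpha wins 15–4.
Zeta vs Epsilon: Epsilon, 12–7.
Zeta–Tau: Tau 15–4.
Beta vs Alpha: Alpha, 13–6.
Beta–Epsilon: Epsilon 14–5.
Beta–Tau: Tau 14–5.
Alpha vs Epsilon: Epsilon wins 16–3.
Alpha vs Tau: Tau, 16–3.
Epsilon vs Tau: Tau, 13–6.
Tau beats each of Delta, Zeta, Beta, Alpha, Epsilon — Tau is the Condorcet winner.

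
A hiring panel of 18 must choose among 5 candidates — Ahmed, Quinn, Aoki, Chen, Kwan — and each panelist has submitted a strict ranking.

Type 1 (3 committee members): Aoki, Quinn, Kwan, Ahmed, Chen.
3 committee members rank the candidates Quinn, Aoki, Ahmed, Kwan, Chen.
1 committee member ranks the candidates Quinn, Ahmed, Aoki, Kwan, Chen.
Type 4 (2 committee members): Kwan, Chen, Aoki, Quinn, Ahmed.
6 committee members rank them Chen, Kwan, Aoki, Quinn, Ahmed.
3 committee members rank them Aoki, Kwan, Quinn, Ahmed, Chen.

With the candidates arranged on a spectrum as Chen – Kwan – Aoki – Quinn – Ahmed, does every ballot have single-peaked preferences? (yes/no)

Axis positions: Chen=1, Kwan=2, Aoki=3, Quinn=4, Ahmed=5.
Type 1 (peak Aoki at position 3): ranking walks positions 3-4-2-5-1, expanding outward from the peak — single-peaked.
Type 2 (peak Quinn at position 4): ranking walks positions 4-3-5-2-1, expanding outward from the peak — single-peaked.
Type 3 (peak Quinn at position 4): ranking walks positions 4-5-3-2-1, expanding outward from the peak — single-peaked.
Type 4 (peak Kwan at position 2): ranking walks positions 2-1-3-4-5, expanding outward from the peak — single-peaked.
Type 5 (peak Chen at position 1): ranking walks positions 1-2-3-4-5, expanding outward from the peak — single-peaked.
Type 6 (peak Aoki at position 3): ranking walks positions 3-2-4-5-1, expanding outward from the peak — single-peaked.
Every ranking is single-peaked on this axis.

yes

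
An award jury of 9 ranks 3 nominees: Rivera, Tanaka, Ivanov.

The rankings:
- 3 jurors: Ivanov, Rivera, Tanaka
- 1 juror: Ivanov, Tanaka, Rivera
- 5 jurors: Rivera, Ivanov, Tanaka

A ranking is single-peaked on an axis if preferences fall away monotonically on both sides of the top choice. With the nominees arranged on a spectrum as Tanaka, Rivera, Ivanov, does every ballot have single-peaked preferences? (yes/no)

no

Axis positions: Tanaka=1, Rivera=2, Ivanov=3.
Faction 1 (peak Ivanov at position 3): ranking walks positions 3-2-1, expanding outward from the peak — single-peaked.
Faction 2: ranking walks positions 3-1-2; Tanaka is ranked above Rivera even though Rivera lies between Tanaka and the peak Ivanov on the axis — preferences dip and rise again. Not single-peaked.
Faction 3 (peak Rivera at position 2): ranking walks positions 2-3-1, expanding outward from the peak — single-peaked.
Faction 2 violates single-peakedness, so the profile is not single-peaked on this axis.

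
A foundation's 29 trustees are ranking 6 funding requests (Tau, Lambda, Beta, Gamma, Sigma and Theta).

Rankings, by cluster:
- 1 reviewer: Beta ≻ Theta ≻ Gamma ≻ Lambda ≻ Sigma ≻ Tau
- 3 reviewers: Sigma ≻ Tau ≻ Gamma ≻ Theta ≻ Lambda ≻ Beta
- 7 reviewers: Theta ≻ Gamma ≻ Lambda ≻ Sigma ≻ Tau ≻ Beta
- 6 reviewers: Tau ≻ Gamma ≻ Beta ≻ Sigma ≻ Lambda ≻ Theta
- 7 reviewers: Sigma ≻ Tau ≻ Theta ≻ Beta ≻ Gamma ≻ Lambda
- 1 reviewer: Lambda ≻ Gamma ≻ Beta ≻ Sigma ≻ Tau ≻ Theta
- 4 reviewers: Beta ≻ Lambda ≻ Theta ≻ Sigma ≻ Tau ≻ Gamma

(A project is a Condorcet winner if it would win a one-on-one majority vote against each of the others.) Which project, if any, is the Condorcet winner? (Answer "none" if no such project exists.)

Head-to-head results (29 reviewers):
Tau vs Lambda: Tau wins 16–13.
Tau vs Beta: Tau wins 23–6.
Tau vs Gamma: Tau wins 20–9.
Tau vs Sigma: Sigma, 23–6.
Tau vs Theta: Tau, 17–12.
Lambda–Beta: Beta 18–11.
Lambda vs Gamma: Gamma wins 24–5.
Lambda vs Sigma: Sigma wins 16–13.
Lambda vs Theta: Theta wins 18–11.
Beta vs Gamma: Gamma wins 17–12.
Beta–Sigma: Sigma 17–12.
Beta vs Theta: Theta, 17–12.
Gamma vs Sigma: Gamma wins 15–14.
Gamma–Theta: Theta 19–10.
Sigma–Theta: Sigma 17–12.
Each project drops at least one matchup (Tau loses to Sigma; Lambda loses to Tau; Beta loses to Tau; Gamma loses to Tau; Sigma loses to Gamma; Theta loses to Tau); the cycle Tau → Gamma → Sigma → Tau rules out a Condorcet winner.

none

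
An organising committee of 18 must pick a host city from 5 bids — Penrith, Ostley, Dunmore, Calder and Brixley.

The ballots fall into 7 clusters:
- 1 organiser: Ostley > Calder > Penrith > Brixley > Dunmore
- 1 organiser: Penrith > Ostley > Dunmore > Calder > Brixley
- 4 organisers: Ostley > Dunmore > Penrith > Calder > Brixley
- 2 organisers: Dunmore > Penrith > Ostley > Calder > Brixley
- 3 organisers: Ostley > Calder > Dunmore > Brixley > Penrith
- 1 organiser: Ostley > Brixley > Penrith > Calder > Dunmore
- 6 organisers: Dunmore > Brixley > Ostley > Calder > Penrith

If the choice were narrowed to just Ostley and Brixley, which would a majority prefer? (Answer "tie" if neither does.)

Ballots ranking Ostley above Brixley: 1 + 1 + 4 + 2 + 3 + 1 = 12.
Ballots ranking Brixley above Ostley: 18 − 12 = 6.
Ostley wins the head-to-head 12–6.

Ostley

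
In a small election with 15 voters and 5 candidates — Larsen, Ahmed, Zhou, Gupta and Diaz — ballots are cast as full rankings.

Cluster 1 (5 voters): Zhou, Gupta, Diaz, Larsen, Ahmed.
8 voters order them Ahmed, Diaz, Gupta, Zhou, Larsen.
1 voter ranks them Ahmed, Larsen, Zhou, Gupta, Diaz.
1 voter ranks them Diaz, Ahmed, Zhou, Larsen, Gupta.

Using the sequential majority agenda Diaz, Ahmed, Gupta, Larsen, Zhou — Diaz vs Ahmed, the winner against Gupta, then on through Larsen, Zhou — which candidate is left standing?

Ahmed

Round 1: Diaz vs Ahmed — 6–9, Ahmed advances.
Round 2: Ahmed vs Gupta — 10–5, Ahmed advances.
Round 3: Ahmed vs Larsen — 10–5, Ahmed advances.
Round 4: Ahmed vs Zhou — 10–5, Ahmed advances.
The agenda winner is Ahmed.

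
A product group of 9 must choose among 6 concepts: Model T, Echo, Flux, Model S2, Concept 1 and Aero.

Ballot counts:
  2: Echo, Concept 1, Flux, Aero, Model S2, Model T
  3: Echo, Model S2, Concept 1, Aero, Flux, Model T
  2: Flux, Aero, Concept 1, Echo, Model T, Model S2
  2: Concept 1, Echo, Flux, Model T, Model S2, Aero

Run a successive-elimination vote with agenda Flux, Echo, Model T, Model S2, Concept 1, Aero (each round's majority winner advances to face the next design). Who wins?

Round 1: Flux vs Echo — 2–7, Echo advances.
Round 2: Echo vs Model T — 9–0, Echo advances.
Round 3: Echo vs Model S2 — 9–0, Echo advances.
Round 4: Echo vs Concept 1 — 5–4, Echo advances.
Round 5: Echo vs Aero — 7–2, Echo advances.
The agenda winner is Echo.

Echo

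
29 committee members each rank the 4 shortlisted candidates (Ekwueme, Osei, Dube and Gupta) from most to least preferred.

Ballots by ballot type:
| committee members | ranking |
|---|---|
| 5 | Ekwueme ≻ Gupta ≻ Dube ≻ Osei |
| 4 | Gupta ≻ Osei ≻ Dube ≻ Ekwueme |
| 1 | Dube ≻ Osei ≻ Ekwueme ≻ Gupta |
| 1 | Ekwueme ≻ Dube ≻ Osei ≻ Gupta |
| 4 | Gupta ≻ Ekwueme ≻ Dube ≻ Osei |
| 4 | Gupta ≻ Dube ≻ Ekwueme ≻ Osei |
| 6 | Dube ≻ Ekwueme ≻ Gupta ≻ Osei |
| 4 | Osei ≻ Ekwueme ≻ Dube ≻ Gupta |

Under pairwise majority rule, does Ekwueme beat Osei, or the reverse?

Ekwueme

Ballots ranking Ekwueme above Osei: 5 + 1 + 4 + 4 + 6 = 20.
Ballots ranking Osei above Ekwueme: 29 − 20 = 9.
Ekwueme wins the head-to-head 20–9.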